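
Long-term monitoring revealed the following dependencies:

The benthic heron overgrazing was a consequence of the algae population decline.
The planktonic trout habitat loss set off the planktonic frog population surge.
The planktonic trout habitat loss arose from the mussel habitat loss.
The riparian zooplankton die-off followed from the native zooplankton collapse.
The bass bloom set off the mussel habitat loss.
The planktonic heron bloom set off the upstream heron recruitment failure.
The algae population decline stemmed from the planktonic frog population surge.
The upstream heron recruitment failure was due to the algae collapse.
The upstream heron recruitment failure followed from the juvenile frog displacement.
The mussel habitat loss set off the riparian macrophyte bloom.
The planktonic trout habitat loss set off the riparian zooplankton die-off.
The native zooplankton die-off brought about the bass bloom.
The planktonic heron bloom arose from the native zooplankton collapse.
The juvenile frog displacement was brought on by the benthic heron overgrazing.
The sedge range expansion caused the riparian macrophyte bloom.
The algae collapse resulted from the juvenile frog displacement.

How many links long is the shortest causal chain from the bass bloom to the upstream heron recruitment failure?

Shortest chain: the bass bloom → the mussel habitat loss → the planktonic trout habitat loss → the planktonic frog population surge → the algae population decline → the benthic heron overgrazing → the juvenile frog displacement → the upstream heron recruitment failure.

7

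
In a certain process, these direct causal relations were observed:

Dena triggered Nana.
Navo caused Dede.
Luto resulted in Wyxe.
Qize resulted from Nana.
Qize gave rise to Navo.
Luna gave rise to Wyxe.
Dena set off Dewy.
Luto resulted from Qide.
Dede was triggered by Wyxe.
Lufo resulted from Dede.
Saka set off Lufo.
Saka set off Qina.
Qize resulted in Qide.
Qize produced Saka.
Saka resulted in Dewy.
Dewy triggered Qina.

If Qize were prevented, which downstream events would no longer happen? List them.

Downstream of Qize: Qide, Luto, Navo, Saka, Dewy, Wyxe, Qina, Dede, Lufo.
Of those, still caused via another path: Dewy, Wyxe, Qina, Dede, Lufo.
The remainder have no surviving cause.

Luto, Navo, Qide, Saka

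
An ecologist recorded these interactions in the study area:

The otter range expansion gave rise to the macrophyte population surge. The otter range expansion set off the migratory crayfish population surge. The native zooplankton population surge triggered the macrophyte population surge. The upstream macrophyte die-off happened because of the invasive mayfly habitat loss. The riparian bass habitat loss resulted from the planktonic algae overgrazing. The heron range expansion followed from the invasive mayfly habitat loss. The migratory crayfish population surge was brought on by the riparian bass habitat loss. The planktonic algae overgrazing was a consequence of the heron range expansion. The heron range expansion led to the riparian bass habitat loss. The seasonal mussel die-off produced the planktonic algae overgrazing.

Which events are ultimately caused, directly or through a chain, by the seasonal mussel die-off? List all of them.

the migratory crayfish population surge, the planktonic algae overgrazing, the riparian bass habitat loss

Direct effects: the planktonic algae overgrazing.
2 steps out: the riparian bass habitat loss.
3 steps out: the migratory crayfish population surge.
Not reachable from it: the native zooplankton population surge, the invasive mayfly habitat loss, the heron range expansion, the otter range expansion, the macrophyte population surge, the upstream macrophyte die-off.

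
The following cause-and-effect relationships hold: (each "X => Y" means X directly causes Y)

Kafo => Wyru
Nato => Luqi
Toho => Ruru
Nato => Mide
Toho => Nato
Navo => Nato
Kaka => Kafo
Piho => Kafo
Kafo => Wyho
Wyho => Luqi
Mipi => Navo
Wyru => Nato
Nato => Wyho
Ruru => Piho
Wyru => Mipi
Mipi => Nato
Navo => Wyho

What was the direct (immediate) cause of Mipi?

Upstream contributors include Toho, Ruru, Piho, Kafo, Kaka, but only Wyru feeds directly into Mipi.

Wyru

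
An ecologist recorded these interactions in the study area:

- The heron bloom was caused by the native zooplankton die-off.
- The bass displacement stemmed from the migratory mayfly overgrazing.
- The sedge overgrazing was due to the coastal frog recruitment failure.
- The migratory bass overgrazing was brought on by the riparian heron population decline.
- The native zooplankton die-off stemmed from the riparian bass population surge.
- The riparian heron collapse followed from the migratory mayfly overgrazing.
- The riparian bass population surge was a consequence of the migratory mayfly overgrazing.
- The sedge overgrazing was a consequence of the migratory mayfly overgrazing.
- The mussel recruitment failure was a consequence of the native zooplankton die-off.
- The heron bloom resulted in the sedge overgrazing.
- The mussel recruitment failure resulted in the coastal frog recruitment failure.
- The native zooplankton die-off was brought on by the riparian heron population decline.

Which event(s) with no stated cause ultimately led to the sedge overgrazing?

the migratory mayfly overgrazing, the riparian heron population decline

Tracing upstream from the sedge overgrazing: the sedge overgrazing ← the migratory mayfly overgrazing.
A separate upstream branch: the sedge overgrazing ← the heron bloom ← the native zooplankton die-off ← the riparian heron population decline.
Each of those chain origins has no stated cause.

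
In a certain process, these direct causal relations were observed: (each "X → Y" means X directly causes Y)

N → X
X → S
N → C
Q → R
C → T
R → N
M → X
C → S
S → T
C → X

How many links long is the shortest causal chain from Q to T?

Shortest chain: Q → R → N → C → T.

4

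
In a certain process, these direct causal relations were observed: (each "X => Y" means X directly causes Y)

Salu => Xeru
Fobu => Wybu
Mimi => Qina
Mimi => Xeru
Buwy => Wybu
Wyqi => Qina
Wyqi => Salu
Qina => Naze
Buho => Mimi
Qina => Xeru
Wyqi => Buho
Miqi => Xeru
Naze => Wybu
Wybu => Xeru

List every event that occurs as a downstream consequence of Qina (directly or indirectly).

Naze, Wybu, Xeru

Direct effects: Naze, Xeru.
2 steps out: Wybu.
Not reachable from it: Wyqi, Salu, Buwy, Miqi, Fobu, Buho, Mimi.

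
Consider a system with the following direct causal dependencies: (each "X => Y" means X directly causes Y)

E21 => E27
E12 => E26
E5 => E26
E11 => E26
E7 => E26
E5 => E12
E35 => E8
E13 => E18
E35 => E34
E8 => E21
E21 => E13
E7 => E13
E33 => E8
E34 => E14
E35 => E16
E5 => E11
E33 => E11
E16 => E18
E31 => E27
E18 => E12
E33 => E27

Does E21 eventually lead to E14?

E21 leads to E27, E13, E18, E12, E26; E14 is not among them.

No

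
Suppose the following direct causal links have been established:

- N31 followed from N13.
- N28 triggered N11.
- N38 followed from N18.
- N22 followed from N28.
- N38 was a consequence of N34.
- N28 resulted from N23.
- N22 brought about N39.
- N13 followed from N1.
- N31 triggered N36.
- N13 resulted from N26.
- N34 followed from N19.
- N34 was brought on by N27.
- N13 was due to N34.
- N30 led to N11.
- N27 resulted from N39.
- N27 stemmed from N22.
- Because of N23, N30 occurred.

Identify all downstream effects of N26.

N13, N31, N36

Direct effects: N13.
2 steps out: N31.
3 steps out: N36.
Not reachable from it: N23, N28, N22, N39, N30, N18, N1, N11, N19, N27, N34, N38.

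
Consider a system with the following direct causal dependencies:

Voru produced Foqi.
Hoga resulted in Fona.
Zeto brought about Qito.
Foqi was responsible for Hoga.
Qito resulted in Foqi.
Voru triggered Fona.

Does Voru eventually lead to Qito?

No

Voru leads to Foqi, Hoga, Fona; Qito is not among them.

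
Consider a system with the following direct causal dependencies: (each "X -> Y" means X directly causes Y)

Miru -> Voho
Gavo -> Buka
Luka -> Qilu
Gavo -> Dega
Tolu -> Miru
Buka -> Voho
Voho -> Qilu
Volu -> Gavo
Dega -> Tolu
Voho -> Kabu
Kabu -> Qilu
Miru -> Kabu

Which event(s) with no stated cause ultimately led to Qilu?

Tracing upstream from Qilu: Qilu ← Voho ← Buka ← Gavo ← Volu.
A separate upstream branch: Qilu ← Luka.
Each of those chain origins has no stated cause.

Luka, Volu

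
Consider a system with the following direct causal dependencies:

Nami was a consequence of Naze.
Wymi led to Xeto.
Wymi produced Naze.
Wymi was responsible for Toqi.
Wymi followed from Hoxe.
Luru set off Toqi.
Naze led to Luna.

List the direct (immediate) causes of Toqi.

Upstream contributors include Hoxe, but only Luru, Wymi feed directly into Toqi.

Luru, Wymi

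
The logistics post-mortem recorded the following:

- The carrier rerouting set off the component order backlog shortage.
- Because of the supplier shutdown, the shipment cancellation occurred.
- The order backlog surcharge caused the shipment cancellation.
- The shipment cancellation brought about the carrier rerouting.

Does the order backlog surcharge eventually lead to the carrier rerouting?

Yes

There is a causal chain: the order backlog surcharge → the shipment cancellation → the carrier rerouting.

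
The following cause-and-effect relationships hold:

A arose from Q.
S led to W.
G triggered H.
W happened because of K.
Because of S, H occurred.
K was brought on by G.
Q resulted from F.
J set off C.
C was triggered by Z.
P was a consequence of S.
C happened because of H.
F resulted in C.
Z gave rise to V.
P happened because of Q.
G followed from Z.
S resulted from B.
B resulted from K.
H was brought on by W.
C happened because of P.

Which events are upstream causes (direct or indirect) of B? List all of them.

Immediate cause of B: K.
Further upstream: Z, G.

G, K, Z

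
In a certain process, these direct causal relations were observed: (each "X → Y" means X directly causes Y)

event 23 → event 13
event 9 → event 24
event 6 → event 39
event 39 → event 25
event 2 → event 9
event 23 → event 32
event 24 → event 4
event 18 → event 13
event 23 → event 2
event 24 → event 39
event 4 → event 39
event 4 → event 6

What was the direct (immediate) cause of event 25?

event 39

Upstream contributors include event 23, event 2, event 9, event 24, event 4, event 6, but only event 39 feeds directly into event 25.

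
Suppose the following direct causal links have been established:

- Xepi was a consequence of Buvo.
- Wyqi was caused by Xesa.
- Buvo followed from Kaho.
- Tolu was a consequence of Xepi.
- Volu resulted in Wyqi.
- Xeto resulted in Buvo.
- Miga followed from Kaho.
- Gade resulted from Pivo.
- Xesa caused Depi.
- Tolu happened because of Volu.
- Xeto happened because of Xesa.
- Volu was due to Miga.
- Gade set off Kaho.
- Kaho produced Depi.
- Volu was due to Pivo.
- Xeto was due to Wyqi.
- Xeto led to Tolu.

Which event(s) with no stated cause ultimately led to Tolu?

Pivo, Xesa

Tracing upstream from Tolu: Tolu ← Volu ← Pivo.
A separate upstream branch: Tolu ← Xeto ← Xesa.
Each of those chain origins has no stated cause.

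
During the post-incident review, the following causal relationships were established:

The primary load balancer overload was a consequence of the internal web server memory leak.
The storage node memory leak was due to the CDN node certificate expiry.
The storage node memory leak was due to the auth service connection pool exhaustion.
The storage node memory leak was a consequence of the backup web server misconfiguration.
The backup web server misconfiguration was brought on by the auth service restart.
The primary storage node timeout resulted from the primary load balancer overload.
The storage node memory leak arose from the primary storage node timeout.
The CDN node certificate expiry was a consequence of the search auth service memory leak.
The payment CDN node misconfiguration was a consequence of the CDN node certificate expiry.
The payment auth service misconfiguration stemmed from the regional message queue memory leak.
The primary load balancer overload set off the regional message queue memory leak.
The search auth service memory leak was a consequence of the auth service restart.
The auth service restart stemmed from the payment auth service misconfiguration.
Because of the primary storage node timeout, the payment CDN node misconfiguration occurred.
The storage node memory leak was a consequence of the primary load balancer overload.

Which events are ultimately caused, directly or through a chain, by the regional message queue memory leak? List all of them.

the CDN node certificate expiry, the auth service restart, the backup web server misconfiguration, the payment CDN node misconfiguration, the payment auth service misconfiguration, the search auth service memory leak, the storage node memory leak

Direct effects: the payment auth service misconfiguration.
2 steps out: the auth service restart.
3 steps out: the backup web server misconfiguration, the search auth service memory leak.
4 steps out: the CDN node certificate expiry, the storage node memory leak.
5 steps out: the payment CDN node misconfiguration.
Not reachable from it: the internal web server memory leak, the primary load balancer overload, the auth service connection pool exhaustion, the primary storage node timeout.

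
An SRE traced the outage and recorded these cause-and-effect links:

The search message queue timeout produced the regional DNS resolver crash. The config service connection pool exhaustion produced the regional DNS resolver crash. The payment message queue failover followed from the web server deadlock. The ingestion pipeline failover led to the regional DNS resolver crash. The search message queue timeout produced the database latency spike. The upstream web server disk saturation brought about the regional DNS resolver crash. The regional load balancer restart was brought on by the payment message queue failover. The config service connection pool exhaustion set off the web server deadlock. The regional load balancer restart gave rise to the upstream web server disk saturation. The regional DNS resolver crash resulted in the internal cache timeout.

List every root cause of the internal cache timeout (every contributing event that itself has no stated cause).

Tracing upstream from the internal cache timeout: the internal cache timeout ← the regional DNS resolver crash ← the config service connection pool exhaustion.
A separate upstream branch: the internal cache timeout ← the regional DNS resolver crash ← the search message queue timeout.
A separate upstream branch: the internal cache timeout ← the regional DNS resolver crash ← the ingestion pipeline failover.
Each of those chain origins has no stated cause.

the config service connection pool exhaustion, the ingestion pipeline failover, the search message queue timeout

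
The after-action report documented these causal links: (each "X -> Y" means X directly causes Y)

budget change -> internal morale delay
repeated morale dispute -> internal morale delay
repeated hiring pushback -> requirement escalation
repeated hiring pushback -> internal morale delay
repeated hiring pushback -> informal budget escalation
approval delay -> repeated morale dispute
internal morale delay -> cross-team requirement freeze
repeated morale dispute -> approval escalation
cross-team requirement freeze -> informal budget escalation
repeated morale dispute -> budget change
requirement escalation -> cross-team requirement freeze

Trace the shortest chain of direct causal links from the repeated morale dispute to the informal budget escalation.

the repeated morale dispute → the internal morale delay
the internal morale delay → the cross-team requirement freeze
the cross-team requirement freeze → the informal budget escalation
Length: 3 steps.

the repeated morale dispute → the internal morale delay → the cross-team requirement freeze → the informal budget escalation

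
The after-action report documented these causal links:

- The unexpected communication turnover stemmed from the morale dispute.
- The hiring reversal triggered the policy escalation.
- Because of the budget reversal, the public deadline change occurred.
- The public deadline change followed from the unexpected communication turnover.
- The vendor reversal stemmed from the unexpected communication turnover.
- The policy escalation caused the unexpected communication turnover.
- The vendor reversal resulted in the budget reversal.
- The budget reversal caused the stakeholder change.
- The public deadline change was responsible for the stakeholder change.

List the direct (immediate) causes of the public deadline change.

Upstream contributors include the hiring reversal, the policy escalation, the vendor reversal, the morale dispute, but only the budget reversal, the unexpected communication turnover feed directly into the public deadline change.

the budget reversal, the unexpected communication turnover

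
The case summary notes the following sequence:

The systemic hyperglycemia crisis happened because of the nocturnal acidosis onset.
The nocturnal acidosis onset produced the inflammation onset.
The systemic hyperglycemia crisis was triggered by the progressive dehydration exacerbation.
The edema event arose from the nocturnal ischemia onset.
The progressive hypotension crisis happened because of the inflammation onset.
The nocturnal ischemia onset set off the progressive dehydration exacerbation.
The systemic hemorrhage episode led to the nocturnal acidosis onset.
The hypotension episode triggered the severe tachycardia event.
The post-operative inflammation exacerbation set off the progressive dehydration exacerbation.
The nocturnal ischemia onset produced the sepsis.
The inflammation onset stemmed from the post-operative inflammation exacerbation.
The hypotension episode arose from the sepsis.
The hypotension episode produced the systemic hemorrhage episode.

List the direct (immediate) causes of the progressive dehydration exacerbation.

the nocturnal ischemia onset, the post-operative inflammation exacerbation

the nocturnal ischemia onset, the post-operative inflammation exacerbation → the progressive dehydration exacerbation with nothing further upstream stated.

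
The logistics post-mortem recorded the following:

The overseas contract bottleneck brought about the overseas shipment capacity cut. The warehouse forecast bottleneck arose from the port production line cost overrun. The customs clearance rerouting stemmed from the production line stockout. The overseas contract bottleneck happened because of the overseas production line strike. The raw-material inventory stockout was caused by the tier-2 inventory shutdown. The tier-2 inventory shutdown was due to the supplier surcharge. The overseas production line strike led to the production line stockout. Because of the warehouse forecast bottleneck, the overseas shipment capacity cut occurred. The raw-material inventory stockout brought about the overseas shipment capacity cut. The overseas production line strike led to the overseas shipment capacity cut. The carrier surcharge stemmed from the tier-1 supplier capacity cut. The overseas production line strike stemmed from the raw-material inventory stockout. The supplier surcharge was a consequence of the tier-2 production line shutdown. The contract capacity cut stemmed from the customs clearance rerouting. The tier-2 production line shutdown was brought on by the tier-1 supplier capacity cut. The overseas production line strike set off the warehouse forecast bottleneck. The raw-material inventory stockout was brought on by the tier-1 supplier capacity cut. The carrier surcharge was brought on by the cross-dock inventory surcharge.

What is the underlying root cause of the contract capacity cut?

Tracing upstream from the contract capacity cut: the contract capacity cut ← the customs clearance rerouting ← the production line stockout ← the overseas production line strike ← the raw-material inventory stockout ← the tier-1 supplier capacity cut.
The tier-1 supplier capacity cut has no stated cause, so it is the root.

the tier-1 supplier capacity cut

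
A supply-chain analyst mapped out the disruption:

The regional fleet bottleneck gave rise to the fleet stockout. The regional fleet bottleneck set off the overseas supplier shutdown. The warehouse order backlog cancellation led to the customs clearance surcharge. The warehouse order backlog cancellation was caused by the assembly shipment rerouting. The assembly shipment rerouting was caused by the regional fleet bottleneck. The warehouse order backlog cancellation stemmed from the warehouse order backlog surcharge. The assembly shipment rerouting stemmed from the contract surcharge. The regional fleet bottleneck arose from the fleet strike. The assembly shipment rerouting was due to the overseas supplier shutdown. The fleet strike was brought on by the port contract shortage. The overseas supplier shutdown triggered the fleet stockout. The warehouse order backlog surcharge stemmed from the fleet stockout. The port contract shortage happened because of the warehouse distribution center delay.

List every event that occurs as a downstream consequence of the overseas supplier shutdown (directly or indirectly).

Direct effects: the assembly shipment rerouting, the fleet stockout.
2 steps out: the warehouse order backlog surcharge, the warehouse order backlog cancellation.
3 steps out: the customs clearance surcharge.
Not reachable from it: the warehouse distribution center delay, the port contract shortage, the fleet strike, the regional fleet bottleneck, the contract surcharge.

the assembly shipment rerouting, the customs clearance surcharge, the fleet stockout, the warehouse order backlog cancellation, the warehouse order backlog surcharge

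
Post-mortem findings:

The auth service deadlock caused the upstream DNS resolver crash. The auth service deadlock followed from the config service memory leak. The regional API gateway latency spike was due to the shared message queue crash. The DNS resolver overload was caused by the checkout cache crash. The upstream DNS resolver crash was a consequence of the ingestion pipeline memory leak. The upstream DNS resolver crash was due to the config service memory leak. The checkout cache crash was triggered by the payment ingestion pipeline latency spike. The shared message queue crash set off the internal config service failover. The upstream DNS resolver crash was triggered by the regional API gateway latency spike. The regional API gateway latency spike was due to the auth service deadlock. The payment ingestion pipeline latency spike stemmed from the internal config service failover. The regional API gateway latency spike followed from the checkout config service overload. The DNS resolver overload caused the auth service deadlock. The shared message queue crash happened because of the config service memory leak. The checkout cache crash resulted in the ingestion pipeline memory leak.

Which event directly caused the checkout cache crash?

Upstream contributors include the config service memory leak, the shared message queue crash, the internal config service failover, but only the payment ingestion pipeline latency spike feeds directly into the checkout cache crash.

the payment ingestion pipeline latency spike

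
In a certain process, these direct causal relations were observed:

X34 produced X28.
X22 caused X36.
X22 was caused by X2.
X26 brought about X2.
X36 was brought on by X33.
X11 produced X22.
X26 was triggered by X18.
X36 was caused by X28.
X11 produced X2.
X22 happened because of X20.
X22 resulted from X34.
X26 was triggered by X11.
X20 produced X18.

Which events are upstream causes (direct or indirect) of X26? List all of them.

X11, X18, X20

Immediate causes of X26: X18, X11.
Further upstream: X20.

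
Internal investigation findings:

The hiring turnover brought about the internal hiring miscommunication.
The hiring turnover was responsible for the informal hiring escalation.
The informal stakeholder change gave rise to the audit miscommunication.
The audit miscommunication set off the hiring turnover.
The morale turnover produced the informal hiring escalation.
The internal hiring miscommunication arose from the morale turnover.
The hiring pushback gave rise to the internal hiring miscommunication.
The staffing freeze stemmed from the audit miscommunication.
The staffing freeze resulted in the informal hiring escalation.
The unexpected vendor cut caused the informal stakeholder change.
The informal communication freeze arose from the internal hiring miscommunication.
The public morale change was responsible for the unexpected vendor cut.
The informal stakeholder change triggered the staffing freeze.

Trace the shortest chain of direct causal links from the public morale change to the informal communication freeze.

the public morale change → the unexpected vendor cut
the unexpected vendor cut → the informal stakeholder change
the informal stakeholder change → the audit miscommunication
the audit miscommunication → the hiring turnover
the hiring turnover → the internal hiring miscommunication
the internal hiring miscommunication → the informal communication freeze
Length: 6 steps.

the public morale change → the unexpected vendor cut → the informal stakeholder change → the audit miscommunication → the hiring turnover → the internal hiring miscommunication → the informal communication freeze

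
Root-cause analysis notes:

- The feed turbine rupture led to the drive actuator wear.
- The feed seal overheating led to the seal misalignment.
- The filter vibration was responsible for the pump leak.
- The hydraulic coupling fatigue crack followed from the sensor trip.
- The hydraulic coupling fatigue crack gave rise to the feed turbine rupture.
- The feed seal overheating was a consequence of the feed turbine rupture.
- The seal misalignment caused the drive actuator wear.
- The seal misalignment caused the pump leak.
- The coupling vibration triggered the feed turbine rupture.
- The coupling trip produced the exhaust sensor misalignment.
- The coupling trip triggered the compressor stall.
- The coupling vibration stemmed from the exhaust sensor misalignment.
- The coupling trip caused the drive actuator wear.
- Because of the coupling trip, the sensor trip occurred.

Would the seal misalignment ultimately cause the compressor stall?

No

The seal misalignment leads to the pump leak, the drive actuator wear; the compressor stall is not among them.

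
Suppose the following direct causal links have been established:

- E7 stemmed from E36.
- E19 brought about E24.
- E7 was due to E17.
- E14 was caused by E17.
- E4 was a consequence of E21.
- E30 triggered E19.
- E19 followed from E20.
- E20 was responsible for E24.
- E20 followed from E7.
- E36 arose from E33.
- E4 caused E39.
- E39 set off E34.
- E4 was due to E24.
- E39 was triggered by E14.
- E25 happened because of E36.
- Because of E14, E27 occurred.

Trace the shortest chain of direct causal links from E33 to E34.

E33 → E36 → E7 → E20 → E24 → E4 → E39 → E34

E33 → E36
E36 → E7
E7 → E20
E20 → E24
E24 → E4
E4 → E39
E39 → E34
Length: 7 steps.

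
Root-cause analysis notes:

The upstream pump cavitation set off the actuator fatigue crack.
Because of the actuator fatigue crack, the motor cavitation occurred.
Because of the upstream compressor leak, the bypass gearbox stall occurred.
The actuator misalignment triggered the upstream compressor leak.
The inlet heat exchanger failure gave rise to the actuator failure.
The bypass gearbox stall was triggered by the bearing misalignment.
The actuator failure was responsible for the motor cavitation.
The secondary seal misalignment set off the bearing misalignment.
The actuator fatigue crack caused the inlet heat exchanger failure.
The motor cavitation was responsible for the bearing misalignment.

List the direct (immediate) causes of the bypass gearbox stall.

Upstream contributors include the upstream pump cavitation, the actuator fatigue crack, the inlet heat exchanger failure, the actuator failure, the motor cavitation, the secondary seal misalignment, the actuator misalignment, but only the bearing misalignment, the upstream compressor leak feed directly into the bypass gearbox stall.

the bearing misalignment, the upstream compressor leak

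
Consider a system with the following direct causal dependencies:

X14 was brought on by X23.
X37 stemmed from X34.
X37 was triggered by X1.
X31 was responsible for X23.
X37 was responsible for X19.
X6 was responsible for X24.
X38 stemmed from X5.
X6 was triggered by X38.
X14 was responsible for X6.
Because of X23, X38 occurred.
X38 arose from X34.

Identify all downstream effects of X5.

X24, X38, X6

Direct effects: X38.
2 steps out: X6.
3 steps out: X24.
Not reachable from it: X31, X23, X34, X1, X14, X37, X19.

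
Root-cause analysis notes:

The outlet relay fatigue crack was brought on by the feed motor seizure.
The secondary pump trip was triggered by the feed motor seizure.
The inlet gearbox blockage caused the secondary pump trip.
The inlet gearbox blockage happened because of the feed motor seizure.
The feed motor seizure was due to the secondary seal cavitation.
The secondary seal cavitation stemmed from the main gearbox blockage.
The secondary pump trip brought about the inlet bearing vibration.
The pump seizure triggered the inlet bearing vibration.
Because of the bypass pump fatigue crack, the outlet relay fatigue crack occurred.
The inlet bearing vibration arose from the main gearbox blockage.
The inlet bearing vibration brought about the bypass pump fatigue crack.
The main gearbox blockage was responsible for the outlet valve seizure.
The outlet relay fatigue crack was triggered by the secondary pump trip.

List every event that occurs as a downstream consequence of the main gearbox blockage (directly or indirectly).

Direct effects: the secondary seal cavitation, the outlet valve seizure, the inlet bearing vibration.
2 steps out: the feed motor seizure, the bypass pump fatigue crack.
3 steps out: the inlet gearbox blockage, the secondary pump trip, the outlet relay fatigue crack.
Not reachable from it: the pump seizure.

the bypass pump fatigue crack, the feed motor seizure, the inlet bearing vibration, the inlet gearbox blockage, the outlet relay fatigue crack, the outlet valve seizure, the secondary pump trip, the secondary seal cavitation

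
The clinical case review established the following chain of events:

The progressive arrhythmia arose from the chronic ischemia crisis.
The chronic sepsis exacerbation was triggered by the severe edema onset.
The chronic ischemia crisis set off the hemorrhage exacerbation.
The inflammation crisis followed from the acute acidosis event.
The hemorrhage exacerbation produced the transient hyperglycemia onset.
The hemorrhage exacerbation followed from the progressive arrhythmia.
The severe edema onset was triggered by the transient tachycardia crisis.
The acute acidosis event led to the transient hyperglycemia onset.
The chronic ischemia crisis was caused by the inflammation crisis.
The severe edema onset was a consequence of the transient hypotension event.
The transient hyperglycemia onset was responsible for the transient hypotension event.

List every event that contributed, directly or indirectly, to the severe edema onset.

the acute acidosis event, the chronic ischemia crisis, the hemorrhage exacerbation, the inflammation crisis, the progressive arrhythmia, the transient hyperglycemia onset, the transient hypotension event, the transient tachycardia crisis

Immediate causes of the severe edema onset: the transient tachycardia crisis, the transient hypotension event.
Further upstream: the acute acidosis event, the inflammation crisis, the chronic ischemia crisis, the progressive arrhythmia, the hemorrhage exacerbation, the transient hyperglycemia onset.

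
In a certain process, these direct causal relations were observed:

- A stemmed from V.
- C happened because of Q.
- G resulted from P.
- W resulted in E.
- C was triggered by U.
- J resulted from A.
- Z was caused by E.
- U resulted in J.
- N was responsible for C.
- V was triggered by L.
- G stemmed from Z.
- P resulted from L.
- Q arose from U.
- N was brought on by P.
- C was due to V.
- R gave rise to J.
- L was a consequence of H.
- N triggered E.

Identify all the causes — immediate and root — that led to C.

Immediate causes of C: U, V, Q, N.
Further upstream: H, L, P.

H, L, N, P, Q, U, V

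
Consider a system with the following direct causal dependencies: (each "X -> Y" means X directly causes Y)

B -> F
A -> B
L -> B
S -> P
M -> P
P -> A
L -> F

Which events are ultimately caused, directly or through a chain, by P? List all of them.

A, B, F

Direct effects: A.
2 steps out: B.
3 steps out: F.
Not reachable from it: S, M, L.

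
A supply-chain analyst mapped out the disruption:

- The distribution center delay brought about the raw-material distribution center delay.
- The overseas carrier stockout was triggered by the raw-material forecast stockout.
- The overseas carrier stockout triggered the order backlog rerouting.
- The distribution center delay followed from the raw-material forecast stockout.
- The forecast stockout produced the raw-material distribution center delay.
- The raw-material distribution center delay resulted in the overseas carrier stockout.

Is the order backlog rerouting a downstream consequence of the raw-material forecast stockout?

Yes

There is a causal chain: the raw-material forecast stockout → the overseas carrier stockout → the order backlog rerouting.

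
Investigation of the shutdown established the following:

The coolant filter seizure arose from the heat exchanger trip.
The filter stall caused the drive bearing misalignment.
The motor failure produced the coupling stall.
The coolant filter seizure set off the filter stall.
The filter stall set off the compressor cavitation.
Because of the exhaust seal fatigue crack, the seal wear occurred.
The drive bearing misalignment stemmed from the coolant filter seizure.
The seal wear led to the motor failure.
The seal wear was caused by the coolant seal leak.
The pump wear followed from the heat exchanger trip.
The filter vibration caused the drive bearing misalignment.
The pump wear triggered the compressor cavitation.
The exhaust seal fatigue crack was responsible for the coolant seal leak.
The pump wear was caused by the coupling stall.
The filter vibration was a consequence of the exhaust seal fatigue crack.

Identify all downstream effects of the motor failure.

Direct effects: the coupling stall.
2 steps out: the pump wear.
3 steps out: the compressor cavitation.
Not reachable from it: the heat exchanger trip, the exhaust seal fatigue crack, the coolant seal leak, the coolant filter seizure, the seal wear, the filter vibration, the filter stall, the drive bearing misalignment.

the compressor cavitation, the coupling stall, the pump wear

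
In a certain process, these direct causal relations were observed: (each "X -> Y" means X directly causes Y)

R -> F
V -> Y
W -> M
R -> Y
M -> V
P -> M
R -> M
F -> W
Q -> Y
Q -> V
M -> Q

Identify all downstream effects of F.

Direct effects: W.
2 steps out: M.
3 steps out: Q, V.
4 steps out: Y.
Not reachable from it: R, P.

M, Q, V, W, Y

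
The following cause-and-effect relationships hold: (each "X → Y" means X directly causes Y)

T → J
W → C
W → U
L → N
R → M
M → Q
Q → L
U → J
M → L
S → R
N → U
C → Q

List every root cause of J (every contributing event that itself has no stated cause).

S, T, W

Tracing upstream from J: J ← U ← N ← L ← M ← R ← S.
A separate upstream branch: J ← U ← W.
A separate upstream branch: J ← T.
Each of those chain origins has no stated cause.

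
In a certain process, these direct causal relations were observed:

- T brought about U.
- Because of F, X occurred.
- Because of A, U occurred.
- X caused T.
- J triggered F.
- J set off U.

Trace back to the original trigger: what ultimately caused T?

Tracing upstream from T: T ← X ← F ← J.
J has no stated cause, so it is the root.

J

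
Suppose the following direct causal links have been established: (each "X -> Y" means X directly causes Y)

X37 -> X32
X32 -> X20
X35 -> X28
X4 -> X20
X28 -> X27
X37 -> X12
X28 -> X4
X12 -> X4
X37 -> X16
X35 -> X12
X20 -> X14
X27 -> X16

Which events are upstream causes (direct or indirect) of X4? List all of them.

X12, X28, X35, X37

Immediate causes of X4: X28, X12.
Further upstream: X35, X37.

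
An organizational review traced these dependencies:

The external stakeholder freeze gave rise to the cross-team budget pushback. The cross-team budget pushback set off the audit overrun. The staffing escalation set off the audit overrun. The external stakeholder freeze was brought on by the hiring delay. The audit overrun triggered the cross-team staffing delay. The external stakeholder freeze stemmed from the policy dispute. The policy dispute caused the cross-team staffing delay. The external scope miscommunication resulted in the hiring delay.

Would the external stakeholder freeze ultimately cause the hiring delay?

The external stakeholder freeze leads to the cross-team budget pushback, the audit overrun, the cross-team staffing delay; the hiring delay is not among them.

No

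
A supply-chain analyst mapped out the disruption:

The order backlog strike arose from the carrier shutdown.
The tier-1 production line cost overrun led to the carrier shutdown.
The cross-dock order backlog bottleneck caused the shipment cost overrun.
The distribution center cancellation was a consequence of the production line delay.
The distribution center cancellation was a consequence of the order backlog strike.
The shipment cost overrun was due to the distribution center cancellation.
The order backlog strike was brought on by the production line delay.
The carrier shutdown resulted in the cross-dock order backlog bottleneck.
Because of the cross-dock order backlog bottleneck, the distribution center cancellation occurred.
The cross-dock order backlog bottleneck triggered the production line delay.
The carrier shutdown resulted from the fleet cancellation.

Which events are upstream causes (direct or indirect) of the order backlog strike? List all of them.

Immediate causes of the order backlog strike: the carrier shutdown, the production line delay.
Further upstream: the fleet cancellation, the cross-dock order backlog bottleneck, the tier-1 production line cost overrun.

the carrier shutdown, the cross-dock order backlog bottleneck, the fleet cancellation, the production line delay, the tier-1 production line cost overrun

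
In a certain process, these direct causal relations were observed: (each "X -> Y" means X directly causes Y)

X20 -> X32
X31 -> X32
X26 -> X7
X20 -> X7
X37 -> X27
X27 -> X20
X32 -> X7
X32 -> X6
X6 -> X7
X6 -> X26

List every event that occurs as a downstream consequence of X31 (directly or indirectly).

Direct effects: X32.
2 steps out: X6, X7.
3 steps out: X26.
Not reachable from it: X37, X27, X20.

X26, X32, X6, X7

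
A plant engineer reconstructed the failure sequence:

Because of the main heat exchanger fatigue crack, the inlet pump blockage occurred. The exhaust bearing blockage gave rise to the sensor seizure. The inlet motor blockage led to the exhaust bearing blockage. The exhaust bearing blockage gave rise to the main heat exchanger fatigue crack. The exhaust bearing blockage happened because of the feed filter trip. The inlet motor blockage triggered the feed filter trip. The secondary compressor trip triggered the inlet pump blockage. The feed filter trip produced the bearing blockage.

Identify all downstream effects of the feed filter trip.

Direct effects: the bearing blockage, the exhaust bearing blockage.
2 steps out: the main heat exchanger fatigue crack, the sensor seizure.
3 steps out: the inlet pump blockage.
Not reachable from it: the inlet motor blockage, the secondary compressor trip.

the bearing blockage, the exhaust bearing blockage, the inlet pump blockage, the main heat exchanger fatigue crack, the sensor seizure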